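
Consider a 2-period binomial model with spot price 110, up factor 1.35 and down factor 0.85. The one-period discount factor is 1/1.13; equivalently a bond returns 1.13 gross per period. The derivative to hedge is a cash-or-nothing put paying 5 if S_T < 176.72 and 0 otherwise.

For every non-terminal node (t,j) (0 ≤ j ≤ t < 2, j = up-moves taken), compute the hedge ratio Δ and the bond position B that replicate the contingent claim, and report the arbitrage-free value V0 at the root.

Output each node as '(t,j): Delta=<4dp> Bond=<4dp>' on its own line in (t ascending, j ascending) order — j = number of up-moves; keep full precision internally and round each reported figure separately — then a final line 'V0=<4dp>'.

(0,0): Delta=-0.0451 Bond=7.6435
(1,0): Delta=0.0000 Bond=4.4248
(1,1): Delta=-0.0673 Bond=11.9469
V0=2.6878

The replicating-portfolio and risk-neutral prices coincide; use p* = (1.13−0.85)/(1.35−0.85) = 0.5600 for the latter.
Terminal payoffs: V(2,0)=5.0000, V(2,1)=5.0000, V(2,2)=0.0000
(1,0): S=93.5000. Δ = (V_up−V_dn)/(S_up−S_dn) = (5.0000−5.0000)/(126.2250−79.4750) = 0.0000. V = [p*·5.0000 + (1−p*)·5.0000]/1.13 = 4.4248. B = V − Δ·S = 4.4248.
(1,1): S=148.5000. Δ = (V_up−V_dn)/(S_up−S_dn) = (0.0000−5.0000)/(200.4750−126.2250) = -0.0673. V = [p*·0.0000 + (1−p*)·5.0000]/1.13 = 1.9469. B = V − Δ·S = 11.9469.
(0,0): S=110.0000. Δ = (V_up−V_dn)/(S_up−S_dn) = (1.9469−4.4248)/(148.5000−93.5000) = -0.0451. V = [p*·1.9469 + (1−p*)·4.4248]/1.13 = 2.6878. B = V − Δ·S = 7.6435.
Check: Δ(0,0)·S0 + B(0,0) = 2.6878 = V0.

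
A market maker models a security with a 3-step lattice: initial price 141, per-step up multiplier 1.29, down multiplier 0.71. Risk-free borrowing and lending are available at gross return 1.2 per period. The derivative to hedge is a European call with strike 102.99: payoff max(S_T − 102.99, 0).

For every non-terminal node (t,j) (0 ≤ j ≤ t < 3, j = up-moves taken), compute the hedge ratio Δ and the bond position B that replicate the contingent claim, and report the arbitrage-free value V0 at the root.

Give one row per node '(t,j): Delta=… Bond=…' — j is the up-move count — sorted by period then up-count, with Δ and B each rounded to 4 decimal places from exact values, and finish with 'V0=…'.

(0,0): Delta=0.9664 Bond=-54.3525
(1,0): Delta=0.7712 Bond=-45.6787
(1,1): Delta=0.9862 Bond=-68.8127
(2,0): Delta=0.0000 Bond=0.0000
(2,1): Delta=0.8491 Bond=-64.8824
(2,2): Delta=1.0000 Bond=-85.8250
V0=81.9119

Risk-neutral probability p* = (R−d)/(u−d) = (1.2−0.71)/(1.29−0.71) = 0.8448.
Terminal payoffs: V(3,0)=0.0000, V(3,1)=0.0000, V(3,2)=63.6031, V(3,3)=199.6931
  t=2,j=0: stock 71.0781 → up 91.6907 (V=0.0000), down 50.4655 (V=0.0000). Price 0.0000; hedge Δ=0.0000, bond B=0.0000.
  t=2,j=1: stock 129.1419 → up 166.5931 (V=63.6031), down 91.6907 (V=0.0000). Price 44.7780; hedge Δ=0.8491, bond B=-64.8824.
  t=2,j=2: stock 234.6381 → up 302.6831 (V=199.6931), down 166.5931 (V=63.6031). Price 148.8131; hedge Δ=1.0000, bond B=-85.8250.
  t=1,j=0: stock 100.1100 → up 129.1419 (V=44.7780), down 71.0781 (V=0.0000). Price 31.5247; hedge Δ=0.7712, bond B=-45.6787.
  t=1,j=1: stock 181.8900 → up 234.6381 (V=148.8131), down 129.1419 (V=44.7780). Price 110.5581; hedge Δ=0.9862, bond B=-68.8127.
  t=0,j=0: stock 141.0000 → up 181.8900 (V=110.5581), down 100.1100 (V=31.5247). Price 81.9119; hedge Δ=0.9664, bond B=-54.3525.
Check: Δ(0,0)·S0 + B(0,0) = 81.9119 = V0.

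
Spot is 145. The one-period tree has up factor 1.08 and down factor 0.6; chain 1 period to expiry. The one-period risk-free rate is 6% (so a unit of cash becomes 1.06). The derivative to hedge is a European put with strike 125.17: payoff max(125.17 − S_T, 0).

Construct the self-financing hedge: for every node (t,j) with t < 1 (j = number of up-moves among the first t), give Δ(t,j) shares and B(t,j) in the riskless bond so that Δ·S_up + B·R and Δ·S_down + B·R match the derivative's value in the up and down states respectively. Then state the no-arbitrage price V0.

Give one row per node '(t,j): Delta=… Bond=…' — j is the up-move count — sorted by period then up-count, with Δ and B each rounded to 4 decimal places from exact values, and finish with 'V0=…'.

No-arbitrage ⇒ martingale measure with p* = (R−d)/(u−d) = 0.9583.
Terminal values V(1,·): V(1,0)=38.1700, V(1,1)=0.0000
Node (0,0) S=145.0000: V=(p*·0.0000+(1−p*)·38.1700)/1.06=1.5004; Δ=(0.0000−38.1700)/(156.6000−87.0000)=-0.5484; B=V−Δ·S=81.0212
Root portfolio cost Δ·145+B reproduces V0=1.5004.

(0,0): Delta=-0.5484 Bond=81.0212
V0=1.5004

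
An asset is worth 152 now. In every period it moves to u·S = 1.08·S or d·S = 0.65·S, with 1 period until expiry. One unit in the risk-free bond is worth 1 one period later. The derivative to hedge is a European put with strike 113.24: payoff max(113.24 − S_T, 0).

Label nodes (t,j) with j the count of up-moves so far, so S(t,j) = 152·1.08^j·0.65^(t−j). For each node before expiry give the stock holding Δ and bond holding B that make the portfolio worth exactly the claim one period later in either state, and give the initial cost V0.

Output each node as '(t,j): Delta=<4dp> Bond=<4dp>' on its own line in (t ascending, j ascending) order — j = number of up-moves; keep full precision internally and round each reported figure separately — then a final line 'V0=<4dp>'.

(0,0): Delta=-0.2209 Bond=36.2679
V0=2.6865

No-arbitrage ⇒ martingale measure with p* = (R−d)/(u−d) = 0.8140.
Payoff layer (t=1): V(1,0)=14.4400, V(1,1)=0.0000
(0,0): S=152.0000. Δ = (V_up−V_dn)/(S_up−S_dn) = (0.0000−14.4400)/(164.1600−98.8000) = -0.2209. V = [p*·0.0000 + (1−p*)·14.4400]/1 = 2.6865. B = V − Δ·S = 36.2679.
Self-financing check: at every node Δ·S+B equals the discounted successor values.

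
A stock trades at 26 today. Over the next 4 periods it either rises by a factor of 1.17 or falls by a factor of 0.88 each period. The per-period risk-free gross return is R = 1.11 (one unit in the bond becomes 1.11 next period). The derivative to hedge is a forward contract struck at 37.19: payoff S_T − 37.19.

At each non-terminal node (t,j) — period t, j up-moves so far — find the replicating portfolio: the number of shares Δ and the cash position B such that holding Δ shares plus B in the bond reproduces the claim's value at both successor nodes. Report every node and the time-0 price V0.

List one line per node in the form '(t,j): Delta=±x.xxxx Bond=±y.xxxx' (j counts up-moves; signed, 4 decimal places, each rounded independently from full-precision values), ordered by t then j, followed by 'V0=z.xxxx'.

The replicating-portfolio and risk-neutral prices coincide; use p* = (1.11−0.88)/(1.17−0.88) = 0.7931 for the latter.
At expiry t=4: V(4,0)=-21.5979, V(4,1)=-16.4596, V(4,2)=-9.6280, V(4,3)=-0.5451, V(4,4)=11.5311
  t=3,j=0: stock 17.7183 → up 20.7304 (V=-16.4596), down 15.5921 (V=-21.5979). Price -15.7862; hedge Δ=1.0000, bond B=-33.5045.
  t=3,j=1: stock 23.5572 → up 27.5620 (V=-9.6280), down 20.7304 (V=-16.4596). Price -9.9473; hedge Δ=1.0000, bond B=-33.5045.
  t=3,j=2: stock 31.3204 → up 36.6449 (V=-0.5451), down 27.5620 (V=-9.6280). Price -2.1841; hedge Δ=1.0000, bond B=-33.5045.
  t=3,j=3: stock 41.6419 → up 48.7211 (V=11.5311), down 36.6449 (V=-0.5451). Price 8.1374; hedge Δ=1.0000, bond B=-33.5045.
  t=2,j=0: stock 20.1344 → up 23.5572 (V=-9.9473), down 17.7183 (V=-15.7862). Price -10.0498; hedge Δ=1.0000, bond B=-30.1842.
  t=2,j=1: stock 26.7696 → up 31.3204 (V=-2.1841), down 23.5572 (V=-9.9473). Price -3.4146; hedge Δ=1.0000, bond B=-30.1842.
  t=2,j=2: stock 35.5914 → up 41.6419 (V=8.1374), down 31.3204 (V=-2.1841). Price 5.4072; hedge Δ=1.0000, bond B=-30.1842.
  t=1,j=0: stock 22.8800 → up 26.7696 (V=-3.4146), down 20.1344 (V=-10.0498). Price -4.3130; hedge Δ=1.0000, bond B=-27.1930.
  t=1,j=1: stock 30.4200 → up 35.5914 (V=5.4072), down 26.7696 (V=-3.4146). Price 3.2270; hedge Δ=1.0000, bond B=-27.1930.
  t=0,j=0: stock 26.0000 → up 30.4200 (V=3.2270), down 22.8800 (V=-4.3130). Price 1.5018; hedge Δ=1.0000, bond B=-24.4982.
Self-financing check: at every node Δ·S+B equals the discounted successor values.

(0,0): Delta=1.0000 Bond=-24.4982
(1,0): Delta=1.0000 Bond=-27.1930
(1,1): Delta=1.0000 Bond=-27.1930
(2,0): Delta=1.0000 Bond=-30.1842
(2,1): Delta=1.0000 Bond=-30.1842
(2,2): Delta=1.0000 Bond=-30.1842
(3,0): Delta=1.0000 Bond=-33.5045
(3,1): Delta=1.0000 Bond=-33.5045
(3,2): Delta=1.0000 Bond=-33.5045
(3,3): Delta=1.0000 Bond=-33.5045
V0=1.5018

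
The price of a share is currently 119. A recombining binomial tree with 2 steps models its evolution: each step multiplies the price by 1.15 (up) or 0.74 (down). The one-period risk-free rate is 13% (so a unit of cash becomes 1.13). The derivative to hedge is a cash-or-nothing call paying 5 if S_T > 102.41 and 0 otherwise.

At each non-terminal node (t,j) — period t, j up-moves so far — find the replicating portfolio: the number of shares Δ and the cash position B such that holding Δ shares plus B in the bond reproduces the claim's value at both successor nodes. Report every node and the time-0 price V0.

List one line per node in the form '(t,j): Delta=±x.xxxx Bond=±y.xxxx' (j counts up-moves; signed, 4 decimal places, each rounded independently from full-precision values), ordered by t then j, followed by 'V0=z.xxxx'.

Under the risk-neutral measure, an up-move has probability p* = (R−d)/(u−d) = 0.9512 and values discount at R = 1.13.
Terminal values V(2,·): V(2,0)=0.0000, V(2,1)=0.0000, V(2,2)=5.0000
(1,0): S=88.0600. Δ = (V_up−V_dn)/(S_up−S_dn) = (0.0000−0.0000)/(101.2690−65.1644) = 0.0000. V = [p*·0.0000 + (1−p*)·0.0000]/1.13 = 0.0000. B = V − Δ·S = 0.0000.
(1,1): S=136.8500. Δ = (V_up−V_dn)/(S_up−S_dn) = (5.0000−0.0000)/(157.3775−101.2690) = 0.0891. V = [p*·5.0000 + (1−p*)·0.0000]/1.13 = 4.2089. B = V − Δ·S = -7.9862.
(0,0): S=119.0000. Δ = (V_up−V_dn)/(S_up−S_dn) = (4.2089−0.0000)/(136.8500−88.0600) = 0.0863. V = [p*·4.2089 + (1−p*)·0.0000]/1.13 = 3.5430. B = V − Δ·S = -6.7227.
Root portfolio cost Δ·119+B reproduces V0=3.5430.

(0,0): Delta=0.0863 Bond=-6.7227
(1,0): Delta=0.0000 Bond=0.0000
(1,1): Delta=0.0891 Bond=-7.9862
V0=3.5430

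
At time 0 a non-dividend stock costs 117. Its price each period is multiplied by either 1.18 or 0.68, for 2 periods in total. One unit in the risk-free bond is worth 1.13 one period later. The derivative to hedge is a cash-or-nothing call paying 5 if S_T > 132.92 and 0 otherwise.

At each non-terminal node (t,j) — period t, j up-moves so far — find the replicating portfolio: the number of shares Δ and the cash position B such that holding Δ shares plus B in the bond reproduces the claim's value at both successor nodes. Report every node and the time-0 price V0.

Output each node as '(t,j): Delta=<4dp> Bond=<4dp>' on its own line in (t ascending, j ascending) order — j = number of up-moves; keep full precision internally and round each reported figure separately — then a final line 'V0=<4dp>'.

Under the risk-neutral measure, an up-move has probability p* = (R−d)/(u−d) = 0.9000 and values discount at R = 1.13.
Payoff layer (t=2): V(2,0)=0.0000, V(2,1)=0.0000, V(2,2)=5.0000
(1,0): S=79.5600. Δ = (V_up−V_dn)/(S_up−S_dn) = (0.0000−0.0000)/(93.8808−54.1008) = 0.0000. V = [p*·0.0000 + (1−p*)·0.0000]/1.13 = 0.0000. B = V − Δ·S = 0.0000.
(1,1): S=138.0600. Δ = (V_up−V_dn)/(S_up−S_dn) = (5.0000−0.0000)/(162.9108−93.8808) = 0.0724. V = [p*·5.0000 + (1−p*)·0.0000]/1.13 = 3.9823. B = V − Δ·S = -6.0177.
(0,0): S=117.0000. Δ = (V_up−V_dn)/(S_up−S_dn) = (3.9823−0.0000)/(138.0600−79.5600) = 0.0681. V = [p*·3.9823 + (1−p*)·0.0000]/1.13 = 3.1717. B = V − Δ·S = -4.7929.
The time-0 hedge costs 3.1717, which is the no-arbitrage price.

(0,0): Delta=0.0681 Bond=-4.7929
(1,0): Delta=0.0000 Bond=0.0000
(1,1): Delta=0.0724 Bond=-6.0177
V0=3.1717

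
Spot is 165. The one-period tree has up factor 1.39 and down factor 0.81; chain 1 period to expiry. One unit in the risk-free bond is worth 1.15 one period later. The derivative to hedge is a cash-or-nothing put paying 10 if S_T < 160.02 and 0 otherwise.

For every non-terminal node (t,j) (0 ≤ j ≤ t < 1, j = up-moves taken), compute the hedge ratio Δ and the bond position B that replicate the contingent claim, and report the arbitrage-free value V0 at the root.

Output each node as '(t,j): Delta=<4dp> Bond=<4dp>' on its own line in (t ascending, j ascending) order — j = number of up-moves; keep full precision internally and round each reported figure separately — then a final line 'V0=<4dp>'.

Under the risk-neutral measure, an up-move has probability p* = (R−d)/(u−d) = 0.5862 and values discount at R = 1.15.
Terminal payoffs: V(1,0)=10.0000, V(1,1)=0.0000
(0,0): S=165.0000. Δ = (V_up−V_dn)/(S_up−S_dn) = (0.0000−10.0000)/(229.3500−133.6500) = -0.1045. V = [p*·0.0000 + (1−p*)·10.0000]/1.15 = 3.5982. B = V − Δ·S = 20.8396.
Check: Δ(0,0)·S0 + B(0,0) = 3.5982 = V0.

(0,0): Delta=-0.1045 Bond=20.8396
V0=3.5982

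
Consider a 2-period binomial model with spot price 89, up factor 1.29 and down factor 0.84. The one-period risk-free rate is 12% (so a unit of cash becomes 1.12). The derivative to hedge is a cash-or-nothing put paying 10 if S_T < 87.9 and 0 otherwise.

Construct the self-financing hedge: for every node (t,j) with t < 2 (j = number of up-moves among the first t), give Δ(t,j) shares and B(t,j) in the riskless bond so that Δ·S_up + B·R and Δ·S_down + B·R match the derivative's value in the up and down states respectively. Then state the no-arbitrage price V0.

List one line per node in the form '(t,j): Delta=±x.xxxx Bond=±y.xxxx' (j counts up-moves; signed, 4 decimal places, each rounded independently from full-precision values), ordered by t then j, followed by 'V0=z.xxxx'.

(0,0): Delta=-0.0842 Bond=8.6333
(1,0): Delta=-0.2972 Bond=25.5952
(1,1): Delta=0.0000 Bond=0.0000
V0=1.1377

The replicating-portfolio and risk-neutral prices coincide; use p* = (1.12−0.84)/(1.29−0.84) = 0.6222 for the latter.
Payoff layer (t=2): V(2,0)=10.0000, V(2,1)=0.0000, V(2,2)=0.0000
(1,0): S=74.7600. Δ = (V_up−V_dn)/(S_up−S_dn) = (0.0000−10.0000)/(96.4404−62.7984) = -0.2972. V = [p*·0.0000 + (1−p*)·10.0000]/1.12 = 3.3730. B = V − Δ·S = 25.5952.
(1,1): S=114.8100. Δ = (V_up−V_dn)/(S_up−S_dn) = (0.0000−0.0000)/(148.1049−96.4404) = 0.0000. V = [p*·0.0000 + (1−p*)·0.0000]/1.12 = 0.0000. B = V − Δ·S = 0.0000.
(0,0): S=89.0000. Δ = (V_up−V_dn)/(S_up−S_dn) = (0.0000−3.3730)/(114.8100−74.7600) = -0.0842. V = [p*·0.0000 + (1−p*)·3.3730]/1.12 = 1.1377. B = V − Δ·S = 8.6333.
Each (Δ,B) replicates both successor values, so the strategy is self-financing and V0 is arbitrage-free.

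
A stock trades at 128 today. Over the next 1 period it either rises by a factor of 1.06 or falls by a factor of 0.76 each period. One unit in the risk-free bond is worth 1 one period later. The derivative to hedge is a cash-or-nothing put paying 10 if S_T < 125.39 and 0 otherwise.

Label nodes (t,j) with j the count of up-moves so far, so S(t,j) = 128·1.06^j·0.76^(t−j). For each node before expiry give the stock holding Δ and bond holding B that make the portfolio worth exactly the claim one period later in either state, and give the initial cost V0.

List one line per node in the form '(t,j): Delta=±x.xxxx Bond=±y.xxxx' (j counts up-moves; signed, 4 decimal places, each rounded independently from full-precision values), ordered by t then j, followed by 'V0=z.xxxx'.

No-arbitrage ⇒ martingale measure with p* = (R−d)/(u−d) = 0.8000.
Terminal values V(1,·): V(1,0)=10.0000, V(1,1)=0.0000
Node (0,0) S=128.0000: V=(p*·0.0000+(1−p*)·10.0000)/1=2.0000; Δ=(0.0000−10.0000)/(135.6800−97.2800)=-0.2604; B=V−Δ·S=35.3333
The time-0 hedge costs 2.0000, which is the no-arbitrage price.

(0,0): Delta=-0.2604 Bond=35.3333
V0=2.0000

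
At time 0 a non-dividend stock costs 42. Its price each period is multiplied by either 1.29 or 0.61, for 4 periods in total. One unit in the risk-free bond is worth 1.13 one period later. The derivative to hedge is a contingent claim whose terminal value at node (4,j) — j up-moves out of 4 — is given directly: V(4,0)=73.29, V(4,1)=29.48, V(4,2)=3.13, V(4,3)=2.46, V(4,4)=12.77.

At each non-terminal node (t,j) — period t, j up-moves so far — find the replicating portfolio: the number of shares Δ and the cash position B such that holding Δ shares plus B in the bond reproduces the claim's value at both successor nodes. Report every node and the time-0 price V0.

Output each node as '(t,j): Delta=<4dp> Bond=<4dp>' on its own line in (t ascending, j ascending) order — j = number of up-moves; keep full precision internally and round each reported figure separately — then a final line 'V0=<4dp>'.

The replicating-portfolio and risk-neutral prices coincide; use p* = (1.13−0.61)/(1.29−0.61) = 0.7647 for the latter.
Terminal payoffs: V(4,0)=73.2900, V(4,1)=29.4800, V(4,2)=3.1300, V(4,3)=2.4600, V(4,4)=12.7700
  t=3,j=0: stock 9.5332 → up 12.2978 (V=29.4800), down 5.8153 (V=73.2900). Price 35.2108; hedge Δ=-6.7581, bond B=99.6373.
  t=3,j=1: stock 20.1604 → up 26.0069 (V=3.1300), down 12.2978 (V=29.4800). Price 8.2566; hedge Δ=-1.9221, bond B=47.0066.
  t=3,j=2: stock 42.6342 → up 54.9982 (V=2.4600), down 26.0069 (V=3.1300). Price 2.3165; hedge Δ=-0.0231, bond B=3.3018.
  t=3,j=3: stock 90.1609 → up 116.3076 (V=12.7700), down 54.9982 (V=2.4600). Price 9.1541; hedge Δ=0.1682, bond B=-6.0077.
  t=2,j=0: stock 15.6282 → up 20.1604 (V=8.2566), down 9.5332 (V=35.2108). Price 12.9193; hedge Δ=-2.5363, bond B=52.5578.
  t=2,j=1: stock 33.0498 → up 42.6342 (V=2.3165), down 20.1604 (V=8.2566). Price 3.2869; hedge Δ=-0.2643, bond B=12.0224.
  t=2,j=2: stock 69.8922 → up 90.1609 (V=9.1541), down 42.6342 (V=2.3165). Price 6.6772; hedge Δ=0.1439, bond B=-3.3781.
  t=1,j=0: stock 25.6200 → up 33.0498 (V=3.2869), down 15.6282 (V=12.9193). Price 4.9145; hedge Δ=-0.5529, bond B=19.0798.
  t=1,j=1: stock 54.1800 → up 69.8922 (V=6.6772), down 33.0498 (V=3.2869). Price 5.2031; hedge Δ=0.0920, bond B=0.2173.
  t=0,j=0: stock 42.0000 → up 54.1800 (V=5.2031), down 25.6200 (V=4.9145). Price 4.5444; hedge Δ=0.0101, bond B=4.1199.
Self-financing check: at every node Δ·S+B equals the discounted successor values.

(0,0): Delta=0.0101 Bond=4.1199
(1,0): Delta=-0.5529 Bond=19.0798
(1,1): Delta=0.0920 Bond=0.2173
(2,0): Delta=-2.5363 Bond=52.5578
(2,1): Delta=-0.2643 Bond=12.0224
(2,2): Delta=0.1439 Bond=-3.3781
(3,0): Delta=-6.7581 Bond=99.6373
(3,1): Delta=-1.9221 Bond=47.0066
(3,2): Delta=-0.0231 Bond=3.3018
(3,3): Delta=0.1682 Bond=-6.0077
V0=4.5444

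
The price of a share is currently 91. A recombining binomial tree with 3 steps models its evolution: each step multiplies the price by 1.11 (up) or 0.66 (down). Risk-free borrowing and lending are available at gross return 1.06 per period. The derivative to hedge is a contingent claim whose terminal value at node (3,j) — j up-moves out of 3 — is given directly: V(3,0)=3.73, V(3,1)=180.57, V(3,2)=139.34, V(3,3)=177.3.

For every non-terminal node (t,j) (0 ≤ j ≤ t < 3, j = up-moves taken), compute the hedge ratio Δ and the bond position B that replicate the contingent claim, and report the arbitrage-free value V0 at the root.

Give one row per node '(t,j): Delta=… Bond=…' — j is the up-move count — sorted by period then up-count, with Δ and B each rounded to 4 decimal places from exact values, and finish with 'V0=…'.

(0,0): Delta=0.5223 Bond=92.8308
(1,0): Delta=-0.5934 Bond=165.4098
(1,1): Delta=0.6052 Bond=90.0245
(2,0): Delta=9.9138 Bond=-241.1654
(2,1): Delta=-1.3743 Bond=227.3969
(2,2): Delta=0.7524 Bond=78.9296
V0=140.3607

Risk-neutral probability p* = (R−d)/(u−d) = (1.06−0.66)/(1.11−0.66) = 0.8889.
Terminal payoffs: V(3,0)=3.7300, V(3,1)=180.5700, V(3,2)=139.3400, V(3,3)=177.3000
  t=2,j=0: stock 39.6396 → up 44.0000 (V=180.5700), down 26.1621 (V=3.7300). Price 151.8124; hedge Δ=9.9138, bond B=-241.1654.
  t=2,j=1: stock 66.6666 → up 73.9999 (V=139.3400), down 44.0000 (V=180.5700). Price 135.7746; hedge Δ=-1.3743, bond B=227.3969.
  t=2,j=2: stock 112.1211 → up 124.4544 (V=177.3000), down 73.9999 (V=139.3400). Price 163.2851; hedge Δ=0.7524, bond B=78.9296.
  t=1,j=0: stock 60.0600 → up 66.6666 (V=135.7746), down 39.6396 (V=151.8124). Price 129.7704; hedge Δ=-0.5934, bond B=165.4098.
  t=1,j=1: stock 101.0100 → up 112.1211 (V=163.2851), down 66.6666 (V=135.7746). Price 151.1589; hedge Δ=0.6052, bond B=90.0245.
  t=0,j=0: stock 91.0000 → up 101.0100 (V=151.1589), down 60.0600 (V=129.7704). Price 140.3607; hedge Δ=0.5223, bond B=92.8308.
Root portfolio cost Δ·91+B reproduces V0=140.3607.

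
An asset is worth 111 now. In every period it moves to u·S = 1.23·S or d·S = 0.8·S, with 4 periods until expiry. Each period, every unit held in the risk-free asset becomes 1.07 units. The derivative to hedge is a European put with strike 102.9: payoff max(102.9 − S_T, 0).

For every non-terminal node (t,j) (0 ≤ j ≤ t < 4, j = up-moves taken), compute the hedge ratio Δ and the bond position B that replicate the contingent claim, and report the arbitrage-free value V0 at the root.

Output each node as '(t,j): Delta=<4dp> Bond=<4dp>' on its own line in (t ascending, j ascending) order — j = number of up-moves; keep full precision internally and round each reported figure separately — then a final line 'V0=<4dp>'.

(0,0): Delta=-0.1687 Bond=22.8240
(1,0): Delta=-0.4301 Bond=47.6321
(1,1): Delta=-0.0680 Bond=10.6674
(2,0): Delta=-0.9121 Bond=85.2073
(2,1): Delta=-0.2443 Bond=30.6754
(2,2): Delta=0.0000 Bond=0.0000
(3,0): Delta=-1.0000 Bond=96.1682
(3,1): Delta=-0.8782 Bond=88.2110
(3,2): Delta=0.0000 Bond=0.0000
(3,3): Delta=0.0000 Bond=0.0000
V0=4.0971

Under the risk-neutral measure, an up-move has probability p* = (R−d)/(u−d) = 0.6279 and values discount at R = 1.07.
Payoff layer (t=4): V(4,0)=57.4344, V(4,1)=32.9966, V(4,2)=0.0000, V(4,3)=0.0000, V(4,4)=0.0000
  t=3,j=0: stock 56.8320 → up 69.9034 (V=32.9966), down 45.4656 (V=57.4344). Price 39.3362; hedge Δ=-1.0000, bond B=96.1682.
  t=3,j=1: stock 87.3792 → up 107.4764 (V=0.0000), down 69.9034 (V=32.9966). Price 11.4746; hedge Δ=-0.8782, bond B=88.2110.
  t=3,j=2: stock 134.3455 → up 165.2450 (V=0.0000), down 107.4764 (V=0.0000). Price 0.0000; hedge Δ=0.0000, bond B=0.0000.
  t=3,j=3: stock 206.5562 → up 254.0642 (V=0.0000), down 165.2450 (V=0.0000). Price 0.0000; hedge Δ=0.0000, bond B=0.0000.
  t=2,j=0: stock 71.0400 → up 87.3792 (V=11.4746), down 56.8320 (V=39.3362). Price 20.4128; hedge Δ=-0.9121, bond B=85.2073.
  t=2,j=1: stock 109.2240 → up 134.3455 (V=0.0000), down 87.3792 (V=11.4746). Price 3.9903; hedge Δ=-0.2443, bond B=30.6754.
  t=2,j=2: stock 167.9319 → up 206.5562 (V=0.0000), down 134.3455 (V=0.0000). Price 0.0000; hedge Δ=0.0000, bond B=0.0000.
  t=1,j=0: stock 88.8000 → up 109.2240 (V=3.9903), down 71.0400 (V=20.4128). Price 9.4402; hedge Δ=-0.4301, bond B=47.6321.
  t=1,j=1: stock 136.5300 → up 167.9319 (V=0.0000), down 109.2240 (V=3.9903). Price 1.3876; hedge Δ=-0.0680, bond B=10.6674.
  t=0,j=0: stock 111.0000 → up 136.5300 (V=1.3876), down 88.8000 (V=9.4402). Price 4.0971; hedge Δ=-0.1687, bond B=22.8240.
Each (Δ,B) replicates both successor values, so the strategy is self-financing and V0 is arbitrage-free.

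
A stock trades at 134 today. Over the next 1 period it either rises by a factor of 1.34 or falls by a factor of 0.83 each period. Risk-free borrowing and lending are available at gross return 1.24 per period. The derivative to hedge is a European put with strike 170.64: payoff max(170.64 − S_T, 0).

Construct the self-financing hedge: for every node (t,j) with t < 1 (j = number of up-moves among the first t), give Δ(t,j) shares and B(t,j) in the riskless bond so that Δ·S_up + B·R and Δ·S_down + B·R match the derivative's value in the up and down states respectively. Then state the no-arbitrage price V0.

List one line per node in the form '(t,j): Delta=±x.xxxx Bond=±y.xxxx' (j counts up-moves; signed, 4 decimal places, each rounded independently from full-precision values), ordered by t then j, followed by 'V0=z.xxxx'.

Risk-neutral probability p* = (R−d)/(u−d) = (1.24−0.83)/(1.34−0.83) = 0.8039.
Terminal payoffs: V(1,0)=59.4200, V(1,1)=0.0000
(0,0): S=134.0000. Δ = (V_up−V_dn)/(S_up−S_dn) = (0.0000−59.4200)/(179.5600−111.2200) = -0.8695. V = [p*·0.0000 + (1−p*)·59.4200]/1.24 = 9.3960. B = V − Δ·S = 125.9058.
Each (Δ,B) replicates both successor values, so the strategy is self-financing and V0 is arbitrage-free.

(0,0): Delta=-0.8695 Bond=125.9058
V0=9.3960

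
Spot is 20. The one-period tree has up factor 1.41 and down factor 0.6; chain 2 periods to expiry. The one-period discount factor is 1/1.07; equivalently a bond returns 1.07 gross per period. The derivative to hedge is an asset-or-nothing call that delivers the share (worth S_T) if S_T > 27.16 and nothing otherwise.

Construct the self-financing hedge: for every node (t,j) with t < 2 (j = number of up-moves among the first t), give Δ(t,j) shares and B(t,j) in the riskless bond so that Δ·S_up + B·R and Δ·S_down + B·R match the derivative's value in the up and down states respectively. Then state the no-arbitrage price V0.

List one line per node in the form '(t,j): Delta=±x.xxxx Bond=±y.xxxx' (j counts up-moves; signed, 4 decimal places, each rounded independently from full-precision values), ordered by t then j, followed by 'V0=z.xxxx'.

Under the risk-neutral measure, an up-move has probability p* = (R−d)/(u−d) = 0.5802 and values discount at R = 1.07.
At expiry t=2: V(2,0)=0.0000, V(2,1)=0.0000, V(2,2)=39.7620
(1,0): S=12.0000. Δ = (V_up−V_dn)/(S_up−S_dn) = (0.0000−0.0000)/(16.9200−7.2000) = 0.0000. V = [p*·0.0000 + (1−p*)·0.0000]/1.07 = 0.0000. B = V − Δ·S = 0.0000.
(1,1): S=28.2000. Δ = (V_up−V_dn)/(S_up−S_dn) = (39.7620−0.0000)/(39.7620−16.9200) = 1.7407. V = [p*·39.7620 + (1−p*)·0.0000]/1.07 = 21.5624. B = V − Δ·S = -27.5265.
(0,0): S=20.0000. Δ = (V_up−V_dn)/(S_up−S_dn) = (21.5624−0.0000)/(28.2000−12.0000) = 1.3310. V = [p*·21.5624 + (1−p*)·0.0000]/1.07 = 11.6930. B = V − Δ·S = -14.9272.
Check: Δ(0,0)·S0 + B(0,0) = 11.6930 = V0.

(0,0): Delta=1.3310 Bond=-14.9272
(1,0): Delta=0.0000 Bond=0.0000
(1,1): Delta=1.7407 Bond=-27.5265
V0=11.6930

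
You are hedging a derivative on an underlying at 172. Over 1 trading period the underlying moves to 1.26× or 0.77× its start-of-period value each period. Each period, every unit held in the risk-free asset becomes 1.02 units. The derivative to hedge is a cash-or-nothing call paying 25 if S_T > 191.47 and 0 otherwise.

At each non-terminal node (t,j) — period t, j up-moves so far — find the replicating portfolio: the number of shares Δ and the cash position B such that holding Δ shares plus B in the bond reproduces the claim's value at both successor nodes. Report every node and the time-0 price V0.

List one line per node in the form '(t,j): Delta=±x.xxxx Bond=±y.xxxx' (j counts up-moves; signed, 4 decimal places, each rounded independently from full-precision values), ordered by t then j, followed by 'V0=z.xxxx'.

(0,0): Delta=0.2966 Bond=-38.5154
V0=12.5050

No-arbitrage ⇒ martingale measure with p* = (R−d)/(u−d) = 0.5102.
Terminal payoffs: V(1,0)=0.0000, V(1,1)=25.0000
Node (0,0) S=172.0000: V=(p*·25.0000+(1−p*)·0.0000)/1.02=12.5050; Δ=(25.0000−0.0000)/(216.7200−132.4400)=0.2966; B=V−Δ·S=-38.5154
Check: Δ(0,0)·S0 + B(0,0) = 12.5050 = V0.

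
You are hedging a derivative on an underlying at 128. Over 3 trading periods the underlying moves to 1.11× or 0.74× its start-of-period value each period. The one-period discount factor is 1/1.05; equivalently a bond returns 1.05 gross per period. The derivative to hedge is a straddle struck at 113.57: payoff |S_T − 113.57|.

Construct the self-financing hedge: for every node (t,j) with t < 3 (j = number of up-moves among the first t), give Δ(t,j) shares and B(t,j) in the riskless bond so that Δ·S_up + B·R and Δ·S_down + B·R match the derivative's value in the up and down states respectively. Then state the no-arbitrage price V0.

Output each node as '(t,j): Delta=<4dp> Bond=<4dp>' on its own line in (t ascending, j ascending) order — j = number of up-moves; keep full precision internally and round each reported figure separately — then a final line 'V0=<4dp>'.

(0,0): Delta=0.6016 Bond=-42.5725
(1,0): Delta=-0.8573 Bond=93.4831
(1,1): Delta=0.7898 Bond=-71.4464
(2,0): Delta=-1.0000 Bond=108.1619
(2,1): Delta=-0.8388 Bond=96.2209
(2,2): Delta=1.0000 Bond=-108.1619
V0=34.4329

Risk-neutral probability p* = (R−d)/(u−d) = (1.05−0.74)/(1.11−0.74) = 0.8378.
Terminal values V(3,·): V(3,0)=61.7013, V(3,1)=35.7670, V(3,2)=3.1345, V(3,3)=61.4868
  t=2,j=0: stock 70.0928 → up 77.8030 (V=35.7670), down 51.8687 (V=61.7013). Price 38.0691; hedge Δ=-1.0000, bond B=108.1619.
  t=2,j=1: stock 105.1392 → up 116.7045 (V=3.1345), down 77.8030 (V=35.7670). Price 8.0250; hedge Δ=-0.8388, bond B=96.2209.
  t=2,j=2: stock 157.7088 → up 175.0568 (V=61.4868), down 116.7045 (V=3.1345). Price 49.5469; hedge Δ=1.0000, bond B=-108.1619.
  t=1,j=0: stock 94.7200 → up 105.1392 (V=8.0250), down 70.0928 (V=38.0691). Price 12.2829; hedge Δ=-0.8573, bond B=93.4831.
  t=1,j=1: stock 142.0800 → up 157.7088 (V=49.5469), down 105.1392 (V=8.0250). Price 40.7749; hedge Δ=0.7898, bond B=-71.4464.
  t=0,j=0: stock 128.0000 → up 142.0800 (V=40.7749), down 94.7200 (V=12.2829). Price 34.4329; hedge Δ=0.6016, bond B=-42.5725.
The time-0 hedge costs 34.4329, which is the no-arbitrage price.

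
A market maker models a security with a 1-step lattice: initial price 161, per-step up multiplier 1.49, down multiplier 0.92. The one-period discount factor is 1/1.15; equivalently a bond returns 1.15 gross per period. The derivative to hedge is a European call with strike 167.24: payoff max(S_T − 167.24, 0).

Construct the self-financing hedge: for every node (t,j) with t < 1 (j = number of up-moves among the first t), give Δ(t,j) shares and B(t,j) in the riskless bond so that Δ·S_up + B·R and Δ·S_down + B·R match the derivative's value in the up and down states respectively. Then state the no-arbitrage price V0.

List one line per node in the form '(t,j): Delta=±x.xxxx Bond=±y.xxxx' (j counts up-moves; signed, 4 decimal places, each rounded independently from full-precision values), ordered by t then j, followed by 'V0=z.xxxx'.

Risk-neutral probability p* = (R−d)/(u−d) = (1.15−0.92)/(1.49−0.92) = 0.4035.
Payoff layer (t=1): V(1,0)=0.0000, V(1,1)=72.6500
(0,0): S=161.0000. Δ = (V_up−V_dn)/(S_up−S_dn) = (72.6500−0.0000)/(239.8900−148.1200) = 0.7917. V = [p*·72.6500 + (1−p*)·0.0000]/1.15 = 25.4912. B = V − Δ·S = -101.9649.
Self-financing check: at every node Δ·S+B equals the discounted successor values.

(0,0): Delta=0.7917 Bond=-101.9649
V0=25.4912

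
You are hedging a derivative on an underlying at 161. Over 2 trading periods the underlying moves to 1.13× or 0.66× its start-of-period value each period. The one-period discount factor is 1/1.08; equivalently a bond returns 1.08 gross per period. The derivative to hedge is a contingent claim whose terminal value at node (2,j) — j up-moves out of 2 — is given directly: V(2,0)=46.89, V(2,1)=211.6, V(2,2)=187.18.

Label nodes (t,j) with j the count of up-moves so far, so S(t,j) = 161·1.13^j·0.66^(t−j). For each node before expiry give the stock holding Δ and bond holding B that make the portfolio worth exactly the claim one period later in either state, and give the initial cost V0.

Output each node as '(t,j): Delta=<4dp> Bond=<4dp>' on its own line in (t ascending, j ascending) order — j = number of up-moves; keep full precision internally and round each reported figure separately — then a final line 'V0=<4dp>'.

The replicating-portfolio and risk-neutral prices coincide; use p* = (1.08−0.66)/(1.13−0.66) = 0.8936 for the latter.
Terminal values V(2,·): V(2,0)=46.8900, V(2,1)=211.6000, V(2,2)=187.1800
(1,0): S=106.2600. Δ = (V_up−V_dn)/(S_up−S_dn) = (211.6000−46.8900)/(120.0738−70.1316) = 3.2980. V = [p*·211.6000 + (1−p*)·46.8900]/1.08 = 179.7015. B = V − Δ·S = -170.7453.
(1,1): S=181.9300. Δ = (V_up−V_dn)/(S_up−S_dn) = (187.1800−211.6000)/(205.5809−120.0738) = -0.2856. V = [p*·187.1800 + (1−p*)·211.6000]/1.08 = 175.7203. B = V − Δ·S = 227.6777.
(0,0): S=161.0000. Δ = (V_up−V_dn)/(S_up−S_dn) = (175.7203−179.7015)/(181.9300−106.2600) = -0.0526. V = [p*·175.7203 + (1−p*)·179.7015]/1.08 = 163.0961. B = V − Δ·S = 171.5669.
Root portfolio cost Δ·161+B reproduces V0=163.0961.

(0,0): Delta=-0.0526 Bond=171.5669
(1,0): Delta=3.2980 Bond=-170.7453
(1,1): Delta=-0.2856 Bond=227.6777
V0=163.0961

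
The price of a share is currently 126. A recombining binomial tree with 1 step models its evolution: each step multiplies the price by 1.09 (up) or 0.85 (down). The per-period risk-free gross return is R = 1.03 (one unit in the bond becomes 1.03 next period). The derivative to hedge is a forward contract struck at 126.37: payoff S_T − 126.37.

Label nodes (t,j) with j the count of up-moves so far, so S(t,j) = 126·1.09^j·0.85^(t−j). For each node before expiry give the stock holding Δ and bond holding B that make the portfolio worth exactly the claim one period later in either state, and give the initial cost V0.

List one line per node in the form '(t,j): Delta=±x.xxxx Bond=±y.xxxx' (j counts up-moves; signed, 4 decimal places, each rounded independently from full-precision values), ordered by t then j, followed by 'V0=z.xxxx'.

(0,0): Delta=1.0000 Bond=-122.6893
V0=3.3107

Risk-neutral probability p* = (R−d)/(u−d) = (1.03−0.85)/(1.09−0.85) = 0.7500.
Terminal payoffs: V(1,0)=-19.2700, V(1,1)=10.9700
(0,0): S=126.0000. Δ = (V_up−V_dn)/(S_up−S_dn) = (10.9700−-19.2700)/(137.3400−107.1000) = 1.0000. V = [p*·10.9700 + (1−p*)·-19.2700]/1.03 = 3.3107. B = V − Δ·S = -122.6893.
Root portfolio cost Δ·126+B reproduces V0=3.3107.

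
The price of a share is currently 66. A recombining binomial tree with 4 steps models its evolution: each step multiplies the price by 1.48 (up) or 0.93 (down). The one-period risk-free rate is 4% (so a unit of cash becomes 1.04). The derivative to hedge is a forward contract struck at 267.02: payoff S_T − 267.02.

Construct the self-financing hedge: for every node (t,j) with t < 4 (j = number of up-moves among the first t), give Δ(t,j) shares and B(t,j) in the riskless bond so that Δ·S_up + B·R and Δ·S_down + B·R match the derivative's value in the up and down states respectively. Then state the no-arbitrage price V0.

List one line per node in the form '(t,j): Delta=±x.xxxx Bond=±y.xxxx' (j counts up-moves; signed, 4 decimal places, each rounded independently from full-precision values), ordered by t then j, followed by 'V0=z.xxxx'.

(0,0): Delta=1.0000 Bond=-228.2498
(1,0): Delta=1.0000 Bond=-237.3798
(1,1): Delta=1.0000 Bond=-237.3798
(2,0): Delta=1.0000 Bond=-246.8750
(2,1): Delta=1.0000 Bond=-246.8750
(2,2): Delta=1.0000 Bond=-246.8750
(3,0): Delta=1.0000 Bond=-256.7500
(3,1): Delta=1.0000 Bond=-256.7500
(3,2): Delta=1.0000 Bond=-256.7500
(3,3): Delta=1.0000 Bond=-256.7500
V0=-162.2498

Risk-neutral probability p* = (R−d)/(u−d) = (1.04−0.93)/(1.48−0.93) = 0.2000.
Terminal payoffs: V(4,0)=-217.6486, V(4,1)=-188.4504, V(4,2)=-141.9845, V(4,3)=-68.0388, V(4,4)=49.6382
(3,0): S=53.0876. Δ = (V_up−V_dn)/(S_up−S_dn) = (-188.4504−-217.6486)/(78.5696−49.3714) = 1.0000. V = [p*·-188.4504 + (1−p*)·-217.6486]/1.04 = -203.6624. B = V − Δ·S = -256.7500.
(3,1): S=84.4834. Δ = (V_up−V_dn)/(S_up−S_dn) = (-141.9845−-188.4504)/(125.0355−78.5696) = 1.0000. V = [p*·-141.9845 + (1−p*)·-188.4504]/1.04 = -172.2666. B = V − Δ·S = -256.7500.
(3,2): S=134.4468. Δ = (V_up−V_dn)/(S_up−S_dn) = (-68.0388−-141.9845)/(198.9812−125.0355) = 1.0000. V = [p*·-68.0388 + (1−p*)·-141.9845]/1.04 = -122.3032. B = V − Δ·S = -256.7500.
(3,3): S=213.9583. Δ = (V_up−V_dn)/(S_up−S_dn) = (49.6382−-68.0388)/(316.6582−198.9812) = 1.0000. V = [p*·49.6382 + (1−p*)·-68.0388]/1.04 = -42.7917. B = V − Δ·S = -256.7500.
(2,0): S=57.0834. Δ = (V_up−V_dn)/(S_up−S_dn) = (-172.2666−-203.6624)/(84.4834−53.0876) = 1.0000. V = [p*·-172.2666 + (1−p*)·-203.6624]/1.04 = -189.7916. B = V − Δ·S = -246.8750.
(2,1): S=90.8424. Δ = (V_up−V_dn)/(S_up−S_dn) = (-122.3032−-172.2666)/(134.4468−84.4834) = 1.0000. V = [p*·-122.3032 + (1−p*)·-172.2666]/1.04 = -156.0326. B = V − Δ·S = -246.8750.
(2,2): S=144.5664. Δ = (V_up−V_dn)/(S_up−S_dn) = (-42.7917−-122.3032)/(213.9583−134.4468) = 1.0000. V = [p*·-42.7917 + (1−p*)·-122.3032]/1.04 = -102.3086. B = V − Δ·S = -246.8750.
(1,0): S=61.3800. Δ = (V_up−V_dn)/(S_up−S_dn) = (-156.0326−-189.7916)/(90.8424−57.0834) = 1.0000. V = [p*·-156.0326 + (1−p*)·-189.7916]/1.04 = -175.9998. B = V − Δ·S = -237.3798.
(1,1): S=97.6800. Δ = (V_up−V_dn)/(S_up−S_dn) = (-102.3086−-156.0326)/(144.5664−90.8424) = 1.0000. V = [p*·-102.3086 + (1−p*)·-156.0326]/1.04 = -139.6998. B = V − Δ·S = -237.3798.
(0,0): S=66.0000. Δ = (V_up−V_dn)/(S_up−S_dn) = (-139.6998−-175.9998)/(97.6800−61.3800) = 1.0000. V = [p*·-139.6998 + (1−p*)·-175.9998]/1.04 = -162.2498. B = V − Δ·S = -228.2498.
Check: Δ(0,0)·S0 + B(0,0) = -162.2498 = V0.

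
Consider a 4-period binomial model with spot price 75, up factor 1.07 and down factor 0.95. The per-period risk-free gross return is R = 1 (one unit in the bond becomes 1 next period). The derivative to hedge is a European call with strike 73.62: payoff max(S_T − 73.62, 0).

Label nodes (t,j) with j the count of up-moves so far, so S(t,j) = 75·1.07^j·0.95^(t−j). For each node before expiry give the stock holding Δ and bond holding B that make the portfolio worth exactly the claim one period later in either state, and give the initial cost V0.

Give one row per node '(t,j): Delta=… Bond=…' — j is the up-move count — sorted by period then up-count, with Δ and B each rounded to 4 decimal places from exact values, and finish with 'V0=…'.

Under the risk-neutral measure, an up-move has probability p* = (R−d)/(u−d) = 0.4167 and values discount at R = 1.
Payoff layer (t=4): V(4,0)=0.0000, V(4,1)=0.0000, V(4,2)=3.8754, V(4,3)=13.6643, V(4,4)=24.6897
(3,0): S=64.3031. Δ = (V_up−V_dn)/(S_up−S_dn) = (0.0000−0.0000)/(68.8043−61.0880) = 0.0000. V = [p*·0.0000 + (1−p*)·0.0000]/1 = 0.0000. B = V − Δ·S = 0.0000.
(3,1): S=72.4256. Δ = (V_up−V_dn)/(S_up−S_dn) = (3.8754−0.0000)/(77.4954−68.8043) = 0.4459. V = [p*·3.8754 + (1−p*)·0.0000]/1 = 1.6148. B = V − Δ·S = -30.6804.
(3,2): S=81.5741. Δ = (V_up−V_dn)/(S_up−S_dn) = (13.6643−3.8754)/(87.2843−77.4954) = 1.0000. V = [p*·13.6643 + (1−p*)·3.8754]/1 = 7.9541. B = V − Δ·S = -73.6200.
(3,3): S=91.8782. Δ = (V_up−V_dn)/(S_up−S_dn) = (24.6897−13.6643)/(98.3097−87.2843) = 1.0000. V = [p*·24.6897 + (1−p*)·13.6643]/1 = 18.2582. B = V − Δ·S = -73.6200.
(2,0): S=67.6875. Δ = (V_up−V_dn)/(S_up−S_dn) = (1.6148−0.0000)/(72.4256−64.3031) = 0.1988. V = [p*·1.6148 + (1−p*)·0.0000]/1 = 0.6728. B = V − Δ·S = -12.7835.
(2,1): S=76.2375. Δ = (V_up−V_dn)/(S_up−S_dn) = (7.9541−1.6148)/(81.5741−72.4256) = 0.6929. V = [p*·7.9541 + (1−p*)·1.6148]/1 = 4.2562. B = V − Δ·S = -48.5719.
(2,2): S=85.8675. Δ = (V_up−V_dn)/(S_up−S_dn) = (18.2582−7.9541)/(91.8782−81.5741) = 1.0000. V = [p*·18.2582 + (1−p*)·7.9541]/1 = 12.2475. B = V − Δ·S = -73.6200.
(1,0): S=71.2500. Δ = (V_up−V_dn)/(S_up−S_dn) = (4.2562−0.6728)/(76.2375−67.6875) = 0.4191. V = [p*·4.2562 + (1−p*)·0.6728]/1 = 2.1659. B = V − Δ·S = -27.6953.
(1,1): S=80.2500. Δ = (V_up−V_dn)/(S_up−S_dn) = (12.2475−4.2562)/(85.8675−76.2375) = 0.8298. V = [p*·12.2475 + (1−p*)·4.2562]/1 = 7.5859. B = V − Δ·S = -59.0086.
(0,0): S=75.0000. Δ = (V_up−V_dn)/(S_up−S_dn) = (7.5859−2.1659)/(80.2500−71.2500) = 0.6022. V = [p*·7.5859 + (1−p*)·2.1659]/1 = 4.4242. B = V − Δ·S = -40.7425.
The time-0 hedge costs 4.4242, which is the no-arbitrage price.

(0,0): Delta=0.6022 Bond=-40.7425
(1,0): Delta=0.4191 Bond=-27.6953
(1,1): Delta=0.8298 Bond=-59.0086
(2,0): Delta=0.1988 Bond=-12.7835
(2,1): Delta=0.6929 Bond=-48.5719
(2,2): Delta=1.0000 Bond=-73.6200
(3,0): Delta=0.0000 Bond=0.0000
(3,1): Delta=0.4459 Bond=-30.6804
(3,2): Delta=1.0000 Bond=-73.6200
(3,3): Delta=1.0000 Bond=-73.6200
V0=4.4242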